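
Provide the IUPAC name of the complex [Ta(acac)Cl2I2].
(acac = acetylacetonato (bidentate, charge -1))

There is no counter-ion, so the complex is neutral overall.
Ligand charges: 1×acetylacetonato (-1 each), 2×iodo (-1 each), 2×chloro (-1 each); total -5. So Ta + (-5) = 0, giving Ta = +5.
Ligands are named alphabetically: acetylacetonato before chloro before iodo.

(acetylacetonato)dichlorodiiodotantalum(V)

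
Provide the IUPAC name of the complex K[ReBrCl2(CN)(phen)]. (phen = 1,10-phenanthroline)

potassium bromodichlorocyano(1,10-phenanthroline)rhenate(III)

The 1 potassium counter-ion carries a total charge of +1, so each complex ion is 1−.
Ligand charges: 2×chloro (-1 each), 1×bromo (-1 each), 1×1,10-phenanthroline (neutral), 1×cyano (-1 each); total -4. So Re + (-4) = 1−, giving Re = +3.
Ligands are named alphabetically: bromo before chloro before cyano before phenanthroline.
The complex ion is anionic, so rhenium takes the -ate form rhenate(III).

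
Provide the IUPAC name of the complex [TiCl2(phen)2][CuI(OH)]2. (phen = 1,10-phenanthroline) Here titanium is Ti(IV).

dichlorobis(1,10-phenanthroline)titanium(IV) hydroxoiodocuprate(I)

Both ions are complex: the cation is named first with the plain metal name, the anion second with the -ate form; each ion's ligands are alphabetised independently.
Ti is given as +4; the cation's ligand charges sum to -2, so the complex cation is 2+.
With 2 anions per cation, each anion must be 2/2 = 1−.
Anion: ligand charges sum to -2; for the ion to be 1−, Cu = +1.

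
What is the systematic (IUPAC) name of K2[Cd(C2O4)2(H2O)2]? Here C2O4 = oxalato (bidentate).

potassium diaquadioxalatocadmate(II)

The 2 potassium counter-ions carry a total charge of +2, so each complex ion is 2−.
Ligand charges: 2×aqua (neutral), 2×oxalato (-2 each); total -4. So Cd + (-4) = 2−, giving Cd = +2.
The complex ion is anionic, so cadmium takes the -ate form cadmate(II).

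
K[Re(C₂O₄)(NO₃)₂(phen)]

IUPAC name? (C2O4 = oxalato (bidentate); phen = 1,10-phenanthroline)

potassium dinitratooxalato(1,10-phenanthroline)rhenate(III)

The 1 potassium counter-ion carries a total charge of +1, so each complex ion is 1−.
Ligand charges: 1×oxalato (-2 each), 2×nitrato (-1 each), 1×1,10-phenanthroline (neutral); total -4. So Re + (-4) = 1−, giving Re = +3.
The complex ion is anionic, so rhenium takes the -ate form rhenate(III).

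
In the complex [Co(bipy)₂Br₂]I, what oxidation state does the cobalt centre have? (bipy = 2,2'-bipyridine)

1 iodide outside the brackets (-1 each) → the complex ion is 1+.
Ligand charges: 2×bipy neutral; 2×Br = -2; sum -2.
Co + (-2) = 1+ ⇒ Co is +3.

+3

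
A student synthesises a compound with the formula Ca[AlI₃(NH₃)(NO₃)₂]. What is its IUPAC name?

calcium amminetriiododinitratoaluminate(III)

The 1 calcium counter-ion carries a total charge of +2, so each complex ion is 2−.
Ligand charges: 2×nitrato (-1 each), 1×ammine (neutral), 3×iodo (-1 each); total -5. So Al + (-5) = 2−, giving Al = +3.
The complex ion is anionic, so aluminium takes the -ate form aluminate(III).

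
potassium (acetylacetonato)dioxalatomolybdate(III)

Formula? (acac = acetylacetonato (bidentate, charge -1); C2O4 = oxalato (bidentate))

K2[Mo(acac)(C2O4)2]

Ligands: 1 acetylacetonato (acac, -1), 2 oxalato (C2O4, -2). Ligand charge sum = -5.
Charge balance with potassium (+1) requires 1 complex ion per 2 potassium.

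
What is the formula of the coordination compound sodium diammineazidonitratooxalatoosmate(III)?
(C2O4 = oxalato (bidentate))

Ligands: 1 azido (N3, -1), 2 ammine (NH3, neutral), 1 oxalato (C2O4, -2), 1 nitrato (NO3, -1). Ligand charge sum = -4.
With Os in oxidation state +3, the complex ion is [Os...]^1−.
Charge balance with sodium (+1) requires 1 complex ion per 1 sodium.

Na[Os(C2O4)(N3)(NH3)2(NO3)]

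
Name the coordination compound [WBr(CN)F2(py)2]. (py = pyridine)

bromocyanodifluorobis(pyridine)tungsten(IV)

There is no counter-ion, so the complex is neutral overall.
Ligand charges: 2×pyridine (neutral), 2×fluoro (-1 each), 1×bromo (-1 each), 1×cyano (-1 each); total -4. So W + (-4) = 0, giving W = +4.
Ligands are named alphabetically: bromo before cyano before fluoro before pyridine.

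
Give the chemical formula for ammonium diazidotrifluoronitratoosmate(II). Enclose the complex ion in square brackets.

(NH4)4[OsF3(N3)2(NO3)]

Ligands: 2 azido (N3, -1), 1 nitrato (NO3, -1), 3 fluoro (F, -1). Ligand charge sum = -6.
With Os in oxidation state +2, the complex ion is [Os...]^4−.
Charge balance with ammonium (+1) requires 1 complex ion per 4 ammonium.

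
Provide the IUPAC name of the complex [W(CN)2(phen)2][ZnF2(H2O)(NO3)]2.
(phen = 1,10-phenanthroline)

dicyanobis(1,10-phenanthroline)tungsten(IV) aquadifluoronitratozincate(II)

Both ions are complex: the cation is named first with the plain metal name, the anion second with the -ate form; each ion's ligands are alphabetised independently.
Zinc is always +2 in its complexes; the anion's ligand charges sum to -3, so the complex anion is 1−.
With 2 anions per cation, the cation must be 2×1 = 2+.
Cation: ligand charges sum to -2; for the ion to be 2+, W = +4.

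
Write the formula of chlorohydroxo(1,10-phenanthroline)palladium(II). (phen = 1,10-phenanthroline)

[PdCl(OH)(phen)]

Ligands: 1 hydroxo (OH, -1), 1 chloro (Cl, -1), 1 1,10-phenanthroline (phen, neutral). Ligand charge sum = -2.
With Pd in oxidation state +2, the complex ion is [Pd...].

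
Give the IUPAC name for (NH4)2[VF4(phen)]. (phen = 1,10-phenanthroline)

ammonium tetrafluoro(1,10-phenanthroline)vanadate(II)

The 2 ammonium counter-ions carry a total charge of +2, so each complex ion is 2−.
Ligand charges: 4×fluoro (-1 each), 1×1,10-phenanthroline (neutral); total -4. So V + (-4) = 2−, giving V = +2.
The complex ion is anionic, so vanadium takes the -ate form vanadate(II).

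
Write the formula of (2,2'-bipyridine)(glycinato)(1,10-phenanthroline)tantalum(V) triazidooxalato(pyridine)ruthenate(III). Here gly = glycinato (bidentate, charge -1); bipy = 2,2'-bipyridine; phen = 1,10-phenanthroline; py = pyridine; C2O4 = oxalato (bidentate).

Cation [Ta…]: ligand charges -1, Ta(V) ⇒ ion charge 4+.
Anion [Ru…]: ligand charges -5, Ru(III) ⇒ ion charge 2−.
One 4+ cation requires 2 of the 2− anion.

[Ta(bipy)(gly)(phen)][Ru(C2O4)(N3)3(py)]2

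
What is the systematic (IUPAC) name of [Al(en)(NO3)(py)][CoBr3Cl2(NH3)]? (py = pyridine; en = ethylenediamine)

Aluminium is always +3 in its complexes; the cation's ligand charges sum to -1, so the complex cation is 2+.
A 1:1 salt means the anion carries the equal and opposite charge, 2−.
Anion: ligand charges sum to -5; for the ion to be 2−, Co = +3.

(ethylenediamine)nitrato(pyridine)aluminium(III) amminetribromodichlorocobaltate(III)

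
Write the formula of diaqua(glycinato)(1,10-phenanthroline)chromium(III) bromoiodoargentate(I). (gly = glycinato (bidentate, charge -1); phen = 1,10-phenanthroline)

Cation [Cr…]: ligand charges -1, Cr(III) ⇒ ion charge 2+.
Anion [Ag…]: ligand charges -2, Ag(I) ⇒ ion charge 1−.

[Cr(gly)(H2O)2(phen)][AgBrI]2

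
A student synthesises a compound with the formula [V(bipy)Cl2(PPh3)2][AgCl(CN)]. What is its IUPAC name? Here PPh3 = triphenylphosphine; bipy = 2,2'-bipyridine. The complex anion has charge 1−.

(2,2'-bipyridine)dichlorobis(triphenylphosphine)vanadium(III) chlorocyanoargentate(I)

Both ions are complex: the cation is named first with the plain metal name, the anion second with the -ate form; each ion's ligands are alphabetised independently.
The complex anion is given as 1−; its ligand charges sum to -2, so Ag = +1.
A 1:1 salt means the cation carries the equal and opposite charge, 1+.
Cation: ligand charges sum to -2; for the ion to be 1+, V = +3.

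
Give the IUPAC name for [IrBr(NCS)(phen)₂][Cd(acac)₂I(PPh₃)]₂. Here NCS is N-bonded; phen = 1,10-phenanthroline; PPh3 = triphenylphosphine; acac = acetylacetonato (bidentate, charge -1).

bromoisothiocyanatobis(1,10-phenanthroline)iridium(IV) bis(acetylacetonato)iodo(triphenylphosphine)cadmate(II)

Cadmium is always +2 in its complexes; the anion's ligand charges sum to -3, so the complex anion is 1−.
With 2 anions per cation, the cation must be 2×1 = 2+.
Cation: ligand charges sum to -2; for the ion to be 2+, Ir = +4.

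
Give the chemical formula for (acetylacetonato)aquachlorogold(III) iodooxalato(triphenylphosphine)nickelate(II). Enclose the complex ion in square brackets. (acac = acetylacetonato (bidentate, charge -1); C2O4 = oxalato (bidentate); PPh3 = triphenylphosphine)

[Au(acac)Cl(H2O)][Ni(C2O4)I(PPh3)]

Cation [Au…]: ligand charges -2, Au(III) ⇒ ion charge 1+.
Anion [Ni…]: ligand charges -3, Ni(II) ⇒ ion charge 1−.
One 1+ cation balances one 1− anion.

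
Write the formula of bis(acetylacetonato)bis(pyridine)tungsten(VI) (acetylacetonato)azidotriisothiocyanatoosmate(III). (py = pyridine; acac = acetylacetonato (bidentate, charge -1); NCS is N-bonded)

Cation [W…]: ligand charges -2, W(VI) ⇒ ion charge 4+.
Anion [Os…]: ligand charges -5, Os(III) ⇒ ion charge 2−.
One 4+ cation requires 2 of the 2− anion.

[W(acac)2(py)2][Os(acac)(N3)(NCS)3]2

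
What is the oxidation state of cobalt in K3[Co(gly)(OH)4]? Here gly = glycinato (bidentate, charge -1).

3 potassium outside the brackets (+1 each) → the complex ion is 3−.
Ligand charges: 1×gly = -1; 4×OH = -4; sum -5.
Co + (-5) = 3− ⇒ Co is +2.

+2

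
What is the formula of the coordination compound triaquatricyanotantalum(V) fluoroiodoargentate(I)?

[Ta(CN)3(H2O)3][AgFI]2

Cation [Ta…]: ligand charges -3, Ta(V) ⇒ ion charge 2+.
Anion [Ag…]: ligand charges -2, Ag(I) ⇒ ion charge 1−.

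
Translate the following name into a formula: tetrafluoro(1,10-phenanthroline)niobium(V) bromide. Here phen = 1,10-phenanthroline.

[NbF4(phen)]Br

Ligands: 4 fluoro (F, -1), 1 1,10-phenanthroline (phen, neutral). Ligand charge sum = -4.
Charge balance with bromide (-1) requires 1 complex ion per 1 bromide.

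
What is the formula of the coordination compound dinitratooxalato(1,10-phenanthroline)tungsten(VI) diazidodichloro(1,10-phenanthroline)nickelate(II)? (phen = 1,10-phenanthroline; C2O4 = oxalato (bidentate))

Cation [W…]: ligand charges -4, W(VI) ⇒ ion charge 2+.
Anion [Ni…]: ligand charges -4, Ni(II) ⇒ ion charge 2−.
One 2+ cation balances one 2− anion.

[W(C2O4)(NO3)2(phen)][NiCl2(N3)2(phen)]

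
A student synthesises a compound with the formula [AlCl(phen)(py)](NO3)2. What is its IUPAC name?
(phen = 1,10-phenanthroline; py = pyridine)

chloro(1,10-phenanthroline)(pyridine)aluminium(III) nitrate

The 2 nitrate counter-ions carry a total charge of -2, so each complex ion is 2+.
Ligand charges: 1×1,10-phenanthroline (neutral), 1×chloro (-1 each), 1×pyridine (neutral); total -1. So Al + (-1) = 2+, giving Al = +3.
Ligands are named alphabetically: chloro before phenanthroline before pyridine.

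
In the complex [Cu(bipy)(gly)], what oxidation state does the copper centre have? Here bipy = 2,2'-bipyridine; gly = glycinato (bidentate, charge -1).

+1

No counter-ion: the bracketed complex is neutral.
Ligand charges: 1×bipy neutral; 1×gly = -1; sum -1.
Cu + (-1) = 0 ⇒ Cu is +1.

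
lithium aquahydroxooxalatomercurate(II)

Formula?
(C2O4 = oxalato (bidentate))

Li[Hg(C2O4)(H2O)(OH)]

Ligands: 1 hydroxo (OH, -1), 1 aqua (H2O, neutral), 1 oxalato (C2O4, -2). Ligand charge sum = -3.
With Hg in oxidation state +2, the complex ion is [Hg...]^1−.
Charge balance with lithium (+1) requires 1 complex ion per 1 lithium.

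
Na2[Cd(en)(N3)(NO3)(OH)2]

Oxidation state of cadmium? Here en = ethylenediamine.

+2

2 sodium outside the brackets (+1 each) → the complex ion is 2−.
Ligand charges: 2×OH = -2; 1×NO3 = -1; 1×en neutral; 1×N3 = -1; sum -4.
Cd + (-4) = 2− ⇒ Cd is +2.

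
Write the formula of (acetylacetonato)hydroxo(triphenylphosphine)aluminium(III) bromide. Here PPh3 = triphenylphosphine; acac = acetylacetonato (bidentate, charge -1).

[Al(acac)(OH)(PPh3)]Br

Ligands: 1 hydroxo (OH, -1), 1 triphenylphosphine (PPh3, neutral), 1 acetylacetonato (acac, -1). Ligand charge sum = -2.
With Al in oxidation state +3, the complex ion is [Al...]^1+.
Charge balance with bromide (-1) requires 1 complex ion per 1 bromide.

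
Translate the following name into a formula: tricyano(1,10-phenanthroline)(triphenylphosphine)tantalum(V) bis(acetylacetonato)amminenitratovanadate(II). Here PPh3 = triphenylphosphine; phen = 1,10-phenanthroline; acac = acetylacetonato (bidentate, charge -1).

Cation [Ta…]: ligand charges -3, Ta(V) ⇒ ion charge 2+.
Anion [V…]: ligand charges -3, V(II) ⇒ ion charge 1−.

[Ta(CN)3(phen)(PPh3)][V(acac)2(NH3)(NO3)]2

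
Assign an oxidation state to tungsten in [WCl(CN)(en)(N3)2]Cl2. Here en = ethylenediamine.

2 chloride outside the brackets (-1 each) → the complex ion is 2+.
Ligand charges: 2×N3 = -2; 1×Cl = -1; 1×CN = -1; 1×en neutral; sum -4.
W + (-4) = 2+ ⇒ W is +6.

+6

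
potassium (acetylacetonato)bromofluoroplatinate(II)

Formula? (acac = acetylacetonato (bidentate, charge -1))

K[Pt(acac)BrF]

Ligands: 1 fluoro (F, -1), 1 acetylacetonato (acac, -1), 1 bromo (Br, -1). Ligand charge sum = -3.
With Pt in oxidation state +2, the complex ion is [Pt...]^1−.
Charge balance with potassium (+1) requires 1 complex ion per 1 potassium.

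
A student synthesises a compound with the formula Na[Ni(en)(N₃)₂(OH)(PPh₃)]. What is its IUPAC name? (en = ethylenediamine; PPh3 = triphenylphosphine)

The 1 sodium counter-ion carries a total charge of +1, so each complex ion is 1−.
Ligand charges: 2×azido (-1 each), 1×ethylenediamine (neutral), 1×triphenylphosphine (neutral), 1×hydroxo (-1 each); total -3. So Ni + (-3) = 1−, giving Ni = +2.
The complex ion is anionic, so nickel takes the -ate form nickelate(II).

sodium diazido(ethylenediamine)hydroxo(triphenylphosphine)nickelate(II)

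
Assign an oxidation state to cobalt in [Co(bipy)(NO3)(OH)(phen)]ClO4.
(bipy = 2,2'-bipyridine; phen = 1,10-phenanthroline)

+3

1 perchlorate outside the brackets (-1 each) → the complex ion is 1+.
Ligand charges: 1×bipy neutral; 1×OH = -1; 1×NO3 = -1; 1×phen neutral; sum -2.
Co + (-2) = 1+ ⇒ Co is +3.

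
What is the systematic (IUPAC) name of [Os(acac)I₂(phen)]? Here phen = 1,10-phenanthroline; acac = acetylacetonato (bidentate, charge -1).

(acetylacetonato)diiodo(1,10-phenanthroline)osmium(III)

There is no counter-ion, so the complex is neutral overall.
Ligand charges: 1×1,10-phenanthroline (neutral), 2×iodo (-1 each), 1×acetylacetonato (-1 each); total -3. So Os + (-3) = 0, giving Os = +3.
Ligands are named alphabetically: acetylacetonato before iodo before phenanthroline.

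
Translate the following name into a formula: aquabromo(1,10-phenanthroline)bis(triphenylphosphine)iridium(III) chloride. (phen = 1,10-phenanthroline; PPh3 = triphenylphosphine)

Ligands: 1 aqua (H2O, neutral), 1 1,10-phenanthroline (phen, neutral), 1 bromo (Br, -1), 2 triphenylphosphine (PPh3, neutral). Ligand charge sum = -1.
With Ir in oxidation state +3, the complex ion is [Ir...]^2+.
Charge balance with chloride (-1) requires 1 complex ion per 2 chloride.

[IrBr(H2O)(phen)(PPh3)2]Cl2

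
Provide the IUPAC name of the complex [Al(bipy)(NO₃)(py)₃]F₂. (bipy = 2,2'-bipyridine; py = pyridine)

(2,2'-bipyridine)nitratotris(pyridine)aluminium(III) fluoride

The 2 fluoride counter-ions carry a total charge of -2, so each complex ion is 2+.
Ligand charges: 1×2,2'-bipyridine (neutral), 3×pyridine (neutral), 1×nitrato (-1 each); total -1. So Al + (-1) = 2+, giving Al = +3.
Ligands are named alphabetically: bipyridine before nitrato before pyridine.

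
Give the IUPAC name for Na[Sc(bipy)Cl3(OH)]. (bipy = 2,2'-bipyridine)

sodium (2,2'-bipyridine)trichlorohydroxoscandate(III)

The 1 sodium counter-ion carries a total charge of +1, so each complex ion is 1−.
Ligand charges: 1×hydroxo (-1 each), 1×2,2'-bipyridine (neutral), 3×chloro (-1 each); total -4. So Sc + (-4) = 1−, giving Sc = +3.
The complex ion is anionic, so scandium takes the -ate form scandate(III).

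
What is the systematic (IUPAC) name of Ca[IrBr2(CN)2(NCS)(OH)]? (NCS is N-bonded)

The 1 calcium counter-ion carries a total charge of +2, so each complex ion is 2−.
Ligand charges: 2×bromo (-1 each), 1×isothiocyanato (-1 each), 2×cyano (-1 each), 1×hydroxo (-1 each); total -6. So Ir + (-6) = 2−, giving Ir = +4.
Ligands are named alphabetically: bromo before cyano before hydroxo before isothiocyanato.
The complex ion is anionic, so iridium takes the -ate form iridate(IV).

calcium dibromodicyanohydroxoisothiocyanatoiridate(IV)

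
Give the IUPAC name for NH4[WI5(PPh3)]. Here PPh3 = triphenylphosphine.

ammonium pentaiodo(triphenylphosphine)tungstate(IV)

The 1 ammonium counter-ion carries a total charge of +1, so each complex ion is 1−.
Ligand charges: 1×triphenylphosphine (neutral), 5×iodo (-1 each); total -5. So W + (-5) = 1−, giving W = +4.
The complex ion is anionic, so tungsten takes the -ate form tungstate(IV).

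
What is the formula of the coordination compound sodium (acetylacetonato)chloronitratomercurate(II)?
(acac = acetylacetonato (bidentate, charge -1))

Ligands: 1 nitrato (NO3, -1), 1 chloro (Cl, -1), 1 acetylacetonato (acac, -1). Ligand charge sum = -3.
Charge balance with sodium (+1) requires 1 complex ion per 1 sodium.

Na[Hg(acac)Cl(NO3)]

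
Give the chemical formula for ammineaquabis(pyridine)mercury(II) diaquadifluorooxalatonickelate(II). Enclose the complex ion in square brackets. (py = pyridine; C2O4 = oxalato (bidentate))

[Hg(H2O)(NH3)(py)2][Ni(C2O4)F2(H2O)2]

Cation [Hg…]: ligand charges 0, Hg(II) ⇒ ion charge 2+.
Anion [Ni…]: ligand charges -4, Ni(II) ⇒ ion charge 2−.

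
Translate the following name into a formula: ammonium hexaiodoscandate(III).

(NH4)3[ScI6]

Ligands: 6 iodo (I, -1). Ligand charge sum = -6.
With Sc in oxidation state +3, the complex ion is [Sc...]^3−.
Charge balance with ammonium (+1) requires 1 complex ion per 3 ammonium.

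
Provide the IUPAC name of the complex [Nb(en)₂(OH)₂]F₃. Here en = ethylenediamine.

bis(ethylenediamine)dihydroxoniobium(V) fluoride

The 3 fluoride counter-ions carry a total charge of -3, so each complex ion is 3+.
Ligand charges: 2×hydroxo (-1 each), 2×ethylenediamine (neutral); total -2. So Nb + (-2) = 3+, giving Nb = +5.
Ligands are named alphabetically: ethylenediamine before hydroxo.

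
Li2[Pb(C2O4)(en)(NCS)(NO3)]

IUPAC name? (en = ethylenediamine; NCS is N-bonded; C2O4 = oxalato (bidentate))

The 2 lithium counter-ions carry a total charge of +2, so each complex ion is 2−.
Ligand charges: 1×nitrato (-1 each), 1×ethylenediamine (neutral), 1×isothiocyanato (-1 each), 1×oxalato (-2 each); total -4. So Pb + (-4) = 2−, giving Pb = +2.
The complex ion is anionic, so lead takes the -ate form plumbate(II).

lithium (ethylenediamine)isothiocyanatonitratooxalatoplumbate(II)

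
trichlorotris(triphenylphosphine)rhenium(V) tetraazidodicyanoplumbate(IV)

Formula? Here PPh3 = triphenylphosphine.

Cation [Re…]: ligand charges -3, Re(V) ⇒ ion charge 2+.
Anion [Pb…]: ligand charges -6, Pb(IV) ⇒ ion charge 2−.

[ReCl3(PPh3)3][Pb(CN)2(N3)4]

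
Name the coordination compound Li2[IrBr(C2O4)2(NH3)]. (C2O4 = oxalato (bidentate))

lithium amminebromodioxalatoiridate(III)

The 2 lithium counter-ions carry a total charge of +2, so each complex ion is 2−.
Ligand charges: 1×ammine (neutral), 1×bromo (-1 each), 2×oxalato (-2 each); total -5. So Ir + (-5) = 2−, giving Ir = +3.
Ligands are named alphabetically: ammine before bromo before oxalato.
The complex ion is anionic, so iridium takes the -ate form iridate(III).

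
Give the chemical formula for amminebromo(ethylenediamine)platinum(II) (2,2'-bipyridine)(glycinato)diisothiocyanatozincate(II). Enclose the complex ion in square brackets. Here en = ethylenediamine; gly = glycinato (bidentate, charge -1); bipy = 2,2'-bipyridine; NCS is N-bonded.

[PtBr(en)(NH3)][Zn(bipy)(gly)(NCS)2]

Cation [Pt…]: ligand charges -1, Pt(II) ⇒ ion charge 1+.
Anion [Zn…]: ligand charges -3, Zn(II) ⇒ ion charge 1−.
One 1+ cation balances one 1− anion.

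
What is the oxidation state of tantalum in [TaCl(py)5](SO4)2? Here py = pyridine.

+5

2 sulfate outside the brackets (-2 each) → the complex ion is 4+.
Ligand charges: 5×py neutral; 1×Cl = -1; sum -1.
Ta + (-1) = 4+ ⇒ Ta is +5.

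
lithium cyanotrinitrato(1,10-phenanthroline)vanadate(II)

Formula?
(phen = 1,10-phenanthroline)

Li2[V(CN)(NO3)3(phen)]

Ligands: 1 cyano (CN, -1), 3 nitrato (NO3, -1), 1 1,10-phenanthroline (phen, neutral). Ligand charge sum = -4.
Charge balance with lithium (+1) requires 1 complex ion per 2 lithium.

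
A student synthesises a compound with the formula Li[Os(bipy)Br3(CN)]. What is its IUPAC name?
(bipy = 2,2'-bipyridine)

lithium (2,2'-bipyridine)tribromocyanoosmate(III)

The 1 lithium counter-ion carries a total charge of +1, so each complex ion is 1−.
Ligand charges: 3×bromo (-1 each), 1×2,2'-bipyridine (neutral), 1×cyano (-1 each); total -4. So Os + (-4) = 1−, giving Os = +3.
Ligands are named alphabetically: bipyridine before bromo before cyano.
The complex ion is anionic, so osmium takes the -ate form osmate(III).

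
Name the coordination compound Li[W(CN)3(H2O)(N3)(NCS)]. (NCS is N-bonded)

The 1 lithium counter-ion carries a total charge of +1, so each complex ion is 1−.
Ligand charges: 1×isothiocyanato (-1 each), 1×aqua (neutral), 3×cyano (-1 each), 1×azido (-1 each); total -5. So W + (-5) = 1−, giving W = +4.
Ligands are named alphabetically: aqua before azido before cyano before isothiocyanato.
The complex ion is anionic, so tungsten takes the -ate form tungstate(IV).

lithium aquaazidotricyanoisothiocyanatotungstate(IV)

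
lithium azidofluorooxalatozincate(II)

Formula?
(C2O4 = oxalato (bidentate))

Ligands: 1 azido (N3, -1), 1 fluoro (F, -1), 1 oxalato (C2O4, -2). Ligand charge sum = -4.
Charge balance with lithium (+1) requires 1 complex ion per 2 lithium.

Li2[Zn(C2O4)F(N3)]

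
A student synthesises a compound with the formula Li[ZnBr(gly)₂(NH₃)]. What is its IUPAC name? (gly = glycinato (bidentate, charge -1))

lithium amminebromobis(glycinato)zincate(II)

The 1 lithium counter-ion carries a total charge of +1, so each complex ion is 1−.
Ligand charges: 1×ammine (neutral), 2×glycinato (-1 each), 1×bromo (-1 each); total -3. So Zn + (-3) = 1−, giving Zn = +2.
The complex ion is anionic, so zinc takes the -ate form zincate(II).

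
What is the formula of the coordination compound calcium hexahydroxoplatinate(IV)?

Ligands: 6 hydroxo (OH, -1). Ligand charge sum = -6.
With Pt in oxidation state +4, the complex ion is [Pt...]^2−.
Charge balance with calcium (+2) requires 1 complex ion per 1 calcium.

Ca[Pt(OH)6]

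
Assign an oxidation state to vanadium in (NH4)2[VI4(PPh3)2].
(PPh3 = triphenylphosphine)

+2

2 ammonium outside the brackets (+1 each) → the complex ion is 2−.
Ligand charges: 2×PPh3 neutral; 4×I = -4; sum -4.
V + (-4) = 2− ⇒ V is +2.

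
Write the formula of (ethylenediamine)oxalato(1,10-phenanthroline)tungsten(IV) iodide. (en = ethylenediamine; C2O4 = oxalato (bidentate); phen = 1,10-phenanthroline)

Ligands: 1 ethylenediamine (en, neutral), 1 oxalato (C2O4, -2), 1 1,10-phenanthroline (phen, neutral). Ligand charge sum = -2.
With W in oxidation state +4, the complex ion is [W...]^2+.
Charge balance with iodide (-1) requires 1 complex ion per 2 iodide.

[W(C2O4)(en)(phen)]I2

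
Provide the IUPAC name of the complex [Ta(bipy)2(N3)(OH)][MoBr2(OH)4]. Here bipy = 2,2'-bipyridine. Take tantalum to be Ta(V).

Both ions are complex: the cation is named first with the plain metal name, the anion second with the -ate form; each ion's ligands are alphabetised independently.
Ta is given as +5; the cation's ligand charges sum to -2, so the complex cation is 3+.
A 1:1 salt means the anion carries the equal and opposite charge, 3−.
Anion: ligand charges sum to -6; for the ion to be 3−, Mo = +3.

azidobis(2,2'-bipyridine)hydroxotantalum(V) dibromotetrahydroxomolybdate(III)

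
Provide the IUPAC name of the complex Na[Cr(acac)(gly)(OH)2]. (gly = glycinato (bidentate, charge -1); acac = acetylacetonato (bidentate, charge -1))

sodium (acetylacetonato)(glycinato)dihydroxochromate(III)

The 1 sodium counter-ion carries a total charge of +1, so each complex ion is 1−.
Ligand charges: 1×glycinato (-1 each), 2×hydroxo (-1 each), 1×acetylacetonato (-1 each); total -4. So Cr + (-4) = 1−, giving Cr = +3.
Ligands are named alphabetically: acetylacetonato before glycinato before hydroxo.
The complex ion is anionic, so chromium takes the -ate form chromate(III).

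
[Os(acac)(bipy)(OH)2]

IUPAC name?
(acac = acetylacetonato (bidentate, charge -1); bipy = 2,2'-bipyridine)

There is no counter-ion, so the complex is neutral overall.
Ligand charges: 2×hydroxo (-1 each), 1×acetylacetonato (-1 each), 1×2,2'-bipyridine (neutral); total -3. So Os + (-3) = 0, giving Os = +3.
Ligands are named alphabetically: acetylacetonato before bipyridine before hydroxo.

(acetylacetonato)(2,2'-bipyridine)dihydroxoosmium(III)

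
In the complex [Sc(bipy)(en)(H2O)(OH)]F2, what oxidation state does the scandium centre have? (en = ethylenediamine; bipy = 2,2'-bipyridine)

+3

2 fluoride outside the brackets (-1 each) → the complex ion is 2+.
Ligand charges: 1×en neutral; 1×bipy neutral; 1×H2O neutral; 1×OH = -1; sum -1.
Sc + (-1) = 2+ ⇒ Sc is +3.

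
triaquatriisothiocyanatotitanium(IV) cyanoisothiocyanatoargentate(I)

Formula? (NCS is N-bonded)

[Ti(H2O)3(NCS)3][Ag(CN)(NCS)]

Cation [Ti…]: ligand charges -3, Ti(IV) ⇒ ion charge 1+.
Anion [Ag…]: ligand charges -2, Ag(I) ⇒ ion charge 1−.
One 1+ cation balances one 1− anion.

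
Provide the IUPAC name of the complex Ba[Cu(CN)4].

The 1 barium counter-ion carries a total charge of +2, so each complex ion is 2−.
Ligand charges: 4×cyano (-1 each); total -4. So Cu + (-4) = 2−, giving Cu = +2.
The complex ion is anionic, so copper takes the -ate form cuprate(II).

barium tetracyanocuprate(II)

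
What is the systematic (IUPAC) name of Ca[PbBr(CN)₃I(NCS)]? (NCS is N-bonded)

calcium bromotricyanoiodoisothiocyanatoplumbate(IV)

The 1 calcium counter-ion carries a total charge of +2, so each complex ion is 2−.
Ligand charges: 1×bromo (-1 each), 1×iodo (-1 each), 1×isothiocyanato (-1 each), 3×cyano (-1 each); total -6. So Pb + (-6) = 2−, giving Pb = +4.
The complex ion is anionic, so lead takes the -ate form plumbate(IV).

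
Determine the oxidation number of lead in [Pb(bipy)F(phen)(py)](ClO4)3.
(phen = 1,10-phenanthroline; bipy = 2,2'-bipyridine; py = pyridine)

3 perchlorate outside the brackets (-1 each) → the complex ion is 3+.
Ligand charges: 1×phen neutral; 1×bipy neutral; 1×py neutral; 1×F = -1; sum -1.
Pb + (-1) = 3+ ⇒ Pb is +4.

+4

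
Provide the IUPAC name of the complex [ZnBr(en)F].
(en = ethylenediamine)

bromo(ethylenediamine)fluorozinc(II)

There is no counter-ion, so the complex is neutral overall.
Ligand charges: 1×fluoro (-1 each), 1×bromo (-1 each), 1×ethylenediamine (neutral); total -2. So Zn + (-2) = 0, giving Zn = +2.
Ligands are named alphabetically: bromo before ethylenediamine before fluoro.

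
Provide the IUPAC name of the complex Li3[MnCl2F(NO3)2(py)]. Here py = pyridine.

lithium dichlorofluorodinitrato(pyridine)manganate(II)

The 3 lithium counter-ions carry a total charge of +3, so each complex ion is 3−.
Ligand charges: 1×pyridine (neutral), 2×nitrato (-1 each), 1×fluoro (-1 each), 2×chloro (-1 each); total -5. So Mn + (-5) = 3−, giving Mn = +2.
Ligands are named alphabetically: chloro before fluoro before nitrato before pyridine.
The complex ion is anionic, so manganese takes the -ate form manganate(II).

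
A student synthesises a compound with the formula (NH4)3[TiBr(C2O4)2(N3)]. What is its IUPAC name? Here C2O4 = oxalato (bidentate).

The 3 ammonium counter-ions carry a total charge of +3, so each complex ion is 3−.
Ligand charges: 1×bromo (-1 each), 1×azido (-1 each), 2×oxalato (-2 each); total -6. So Ti + (-6) = 3−, giving Ti = +3.
Ligands are named alphabetically: azido before bromo before oxalato.
The complex ion is anionic, so titanium takes the -ate form titanate(III).

ammonium azidobromodioxalatotitanate(III)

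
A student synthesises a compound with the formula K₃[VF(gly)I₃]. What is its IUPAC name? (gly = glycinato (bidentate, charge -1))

The 3 potassium counter-ions carry a total charge of +3, so each complex ion is 3−.
Ligand charges: 1×glycinato (-1 each), 3×iodo (-1 each), 1×fluoro (-1 each); total -5. So V + (-5) = 3−, giving V = +2.
Ligands are named alphabetically: fluoro before glycinato before iodo.
The complex ion is anionic, so vanadium takes the -ate form vanadate(II).

potassium fluoro(glycinato)triiodovanadate(II)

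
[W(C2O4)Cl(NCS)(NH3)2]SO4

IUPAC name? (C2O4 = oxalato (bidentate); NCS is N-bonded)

diamminechloroisothiocyanatooxalatotungsten(VI) sulfate

The 1 sulfate counter-ion carries a total charge of -2, so each complex ion is 2+.
Ligand charges: 1×oxalato (-2 each), 2×ammine (neutral), 1×chloro (-1 each), 1×isothiocyanato (-1 each); total -4. So W + (-4) = 2+, giving W = +6.
Ligands are named alphabetically: ammine before chloro before isothiocyanato before oxalato.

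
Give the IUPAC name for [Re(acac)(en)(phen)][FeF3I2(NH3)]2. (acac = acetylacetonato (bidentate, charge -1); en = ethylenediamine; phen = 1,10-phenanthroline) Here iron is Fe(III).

Fe is given as +3; the anion's ligand charges sum to -5, so the complex anion is 2−.
With 2 anions per cation, the cation must be 2×2 = 4+.
Cation: ligand charges sum to -1; for the ion to be 4+, Re = +5.

(acetylacetonato)(ethylenediamine)(1,10-phenanthroline)rhenium(V) amminetrifluorodiiodoferrate(III)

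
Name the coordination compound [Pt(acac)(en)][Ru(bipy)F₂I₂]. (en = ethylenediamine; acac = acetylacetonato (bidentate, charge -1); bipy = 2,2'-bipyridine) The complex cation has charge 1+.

Both ions are complex: the cation is named first with the plain metal name, the anion second with the -ate form; each ion's ligands are alphabetised independently.
The complex cation is given as 1+; its ligand charges sum to -1, so Pt = +2.
A 1:1 salt means the anion carries the equal and opposite charge, 1−.
Anion: ligand charges sum to -4; for the ion to be 1−, Ru = +3.

(acetylacetonato)(ethylenediamine)platinum(II) (2,2'-bipyridine)difluorodiiodoruthenate(III)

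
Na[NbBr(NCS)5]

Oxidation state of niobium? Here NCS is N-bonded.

1 sodium outside the brackets (+1 each) → the complex ion is 1−.
Ligand charges: 1×Br = -1; 5×NCS = -5; sum -6.
Nb + (-6) = 1− ⇒ Nb is +5.

+5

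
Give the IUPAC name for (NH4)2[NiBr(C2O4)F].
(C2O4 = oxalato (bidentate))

ammonium bromofluorooxalatonickelate(II)

The 2 ammonium counter-ions carry a total charge of +2, so each complex ion is 2−.
Ligand charges: 1×bromo (-1 each), 1×oxalato (-2 each), 1×fluoro (-1 each); total -4. So Ni + (-4) = 2−, giving Ni = +2.
Ligands are named alphabetically: bromo before fluoro before oxalato.
The complex ion is anionic, so nickel takes the -ate form nickelate(II).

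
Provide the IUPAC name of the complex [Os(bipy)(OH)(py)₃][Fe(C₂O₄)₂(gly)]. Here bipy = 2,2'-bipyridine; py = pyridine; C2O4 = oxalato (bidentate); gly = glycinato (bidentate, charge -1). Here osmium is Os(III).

Both ions are complex: the cation is named first with the plain metal name, the anion second with the -ate form; each ion's ligands are alphabetised independently.
Os is given as +3; the cation's ligand charges sum to -1, so the complex cation is 2+.
A 1:1 salt means the anion carries the equal and opposite charge, 2−.
Anion: ligand charges sum to -5; for the ion to be 2−, Fe = +3.

(2,2'-bipyridine)hydroxotris(pyridine)osmium(III) (glycinato)dioxalatoferrate(III)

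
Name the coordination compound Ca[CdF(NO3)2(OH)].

calcium fluorohydroxodinitratocadmate(II)

The 1 calcium counter-ion carries a total charge of +2, so each complex ion is 2−.
Ligand charges: 1×fluoro (-1 each), 2×nitrato (-1 each), 1×hydroxo (-1 each); total -4. So Cd + (-4) = 2−, giving Cd = +2.
Ligands are named alphabetically: fluoro before hydroxo before nitrato.
The complex ion is anionic, so cadmium takes the -ate form cadmate(II).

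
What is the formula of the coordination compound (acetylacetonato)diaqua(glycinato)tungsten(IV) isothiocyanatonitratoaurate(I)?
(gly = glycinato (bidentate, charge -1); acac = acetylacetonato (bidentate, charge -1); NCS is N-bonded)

Cation [W…]: ligand charges -2, W(IV) ⇒ ion charge 2+.
Anion [Au…]: ligand charges -2, Au(I) ⇒ ion charge 1−.
One 2+ cation requires 2 of the 1− anion.

[W(acac)(gly)(H2O)2][Au(NCS)(NO3)]2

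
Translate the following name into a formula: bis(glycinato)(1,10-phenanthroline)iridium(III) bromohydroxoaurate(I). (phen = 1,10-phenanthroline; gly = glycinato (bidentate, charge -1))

[Ir(gly)2(phen)][AuBr(OH)]

Cation [Ir…]: ligand charges -2, Ir(III) ⇒ ion charge 1+.
Anion [Au…]: ligand charges -2, Au(I) ⇒ ion charge 1−.
One 1+ cation balances one 1− anion.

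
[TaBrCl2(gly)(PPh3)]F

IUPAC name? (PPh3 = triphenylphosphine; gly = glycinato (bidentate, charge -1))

bromodichloro(glycinato)(triphenylphosphine)tantalum(V) fluoride

The 1 fluoride counter-ion carries a total charge of -1, so each complex ion is 1+.
Ligand charges: 1×bromo (-1 each), 1×triphenylphosphine (neutral), 2×chloro (-1 each), 1×glycinato (-1 each); total -4. So Ta + (-4) = 1+, giving Ta = +5.
Ligands are named alphabetically: bromo before chloro before glycinato before triphenylphosphine.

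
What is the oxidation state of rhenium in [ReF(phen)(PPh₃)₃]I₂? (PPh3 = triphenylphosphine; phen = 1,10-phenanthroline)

2 iodide outside the brackets (-1 each) → the complex ion is 2+.
Ligand charges: 3×PPh3 neutral; 1×F = -1; 1×phen neutral; sum -1.
Re + (-1) = 2+ ⇒ Re is +3.

+3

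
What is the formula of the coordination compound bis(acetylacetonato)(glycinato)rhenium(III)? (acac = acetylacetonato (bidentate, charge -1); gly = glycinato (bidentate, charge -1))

Ligands: 2 acetylacetonato (acac, -1), 1 glycinato (gly, -1). Ligand charge sum = -3.
With Re in oxidation state +3, the complex ion is [Re...].

[Re(acac)2(gly)]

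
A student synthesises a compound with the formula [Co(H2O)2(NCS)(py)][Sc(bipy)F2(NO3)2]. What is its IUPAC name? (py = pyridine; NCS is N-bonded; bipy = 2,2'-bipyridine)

Both ions are complex: the cation is named first with the plain metal name, the anion second with the -ate form; each ion's ligands are alphabetised independently.
Scandium is always +3 in its complexes; the anion's ligand charges sum to -4, so the complex anion is 1−.
A 1:1 salt means the cation carries the equal and opposite charge, 1+.
Cation: ligand charges sum to -1; for the ion to be 1+, Co = +2.

diaquaisothiocyanato(pyridine)cobalt(II) (2,2'-bipyridine)difluorodinitratoscandate(III)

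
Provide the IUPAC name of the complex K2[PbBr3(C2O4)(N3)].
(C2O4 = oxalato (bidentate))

potassium azidotribromooxalatoplumbate(IV)

The 2 potassium counter-ions carry a total charge of +2, so each complex ion is 2−.
Ligand charges: 1×oxalato (-2 each), 3×bromo (-1 each), 1×azido (-1 each); total -6. So Pb + (-6) = 2−, giving Pb = +4.
The complex ion is anionic, so lead takes the -ate form plumbate(IV).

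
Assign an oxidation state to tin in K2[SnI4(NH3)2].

+2

2 potassium outside the brackets (+1 each) → the complex ion is 2−.
Ligand charges: 4×I = -4; 2×NH3 neutral; sum -4.
Sn + (-4) = 2− ⇒ Sn is +2.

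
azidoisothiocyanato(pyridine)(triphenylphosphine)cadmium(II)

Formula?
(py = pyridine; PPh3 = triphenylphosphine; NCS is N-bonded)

Ligands: 1 pyridine (py, neutral), 1 triphenylphosphine (PPh3, neutral), 1 isothiocyanato (NCS, -1), 1 azido (N3, -1). Ligand charge sum = -2.
With Cd in oxidation state +2, the complex ion is [Cd...].

[Cd(N3)(NCS)(PPh3)(py)]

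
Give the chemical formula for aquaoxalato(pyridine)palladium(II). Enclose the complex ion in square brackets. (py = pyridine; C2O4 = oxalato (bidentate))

[Pd(C2O4)(H2O)(py)]

Ligands: 1 aqua (H2O, neutral), 1 pyridine (py, neutral), 1 oxalato (C2O4, -2). Ligand charge sum = -2.
With Pd in oxidation state +2, the complex ion is [Pd...].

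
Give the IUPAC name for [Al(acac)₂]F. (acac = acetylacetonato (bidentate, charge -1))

The 1 fluoride counter-ion carries a total charge of -1, so each complex ion is 1+.
Ligand charges: 2×acetylacetonato (-1 each); total -2. So Al + (-2) = 1+, giving Al = +3.

bis(acetylacetonato)aluminium(III) fluoride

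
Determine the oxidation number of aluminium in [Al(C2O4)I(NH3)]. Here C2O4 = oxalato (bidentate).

+3

No counter-ion: the bracketed complex is neutral.
Ligand charges: 1×C2O4 = -2; 1×I = -1; 1×NH3 neutral; sum -3.
Al + (-3) = 0 ⇒ Al is +3.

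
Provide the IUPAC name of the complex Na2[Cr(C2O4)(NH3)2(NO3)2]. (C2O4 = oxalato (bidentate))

The 2 sodium counter-ions carry a total charge of +2, so each complex ion is 2−.
Ligand charges: 1×oxalato (-2 each), 2×nitrato (-1 each), 2×ammine (neutral); total -4. So Cr + (-4) = 2−, giving Cr = +2.
Ligands are named alphabetically: ammine before nitrato before oxalato.
The complex ion is anionic, so chromium takes the -ate form chromate(II).

sodium diamminedinitratooxalatochromate(II)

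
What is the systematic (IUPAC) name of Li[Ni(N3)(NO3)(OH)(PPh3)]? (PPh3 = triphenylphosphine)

The 1 lithium counter-ion carries a total charge of +1, so each complex ion is 1−.
Ligand charges: 1×azido (-1 each), 1×triphenylphosphine (neutral), 1×nitrato (-1 each), 1×hydroxo (-1 each); total -3. So Ni + (-3) = 1−, giving Ni = +2.
The complex ion is anionic, so nickel takes the -ate form nickelate(II).

lithium azidohydroxonitrato(triphenylphosphine)nickelate(II)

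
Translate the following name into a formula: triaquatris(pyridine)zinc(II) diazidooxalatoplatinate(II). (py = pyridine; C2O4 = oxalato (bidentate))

[Zn(H2O)3(py)3][Pt(C2O4)(N3)2]

Cation [Zn…]: ligand charges 0, Zn(II) ⇒ ion charge 2+.
Anion [Pt…]: ligand charges -4, Pt(II) ⇒ ion charge 2−.
One 2+ cation balances one 2− anion.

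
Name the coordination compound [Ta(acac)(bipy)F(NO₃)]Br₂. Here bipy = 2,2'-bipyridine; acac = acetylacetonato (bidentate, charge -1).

(acetylacetonato)(2,2'-bipyridine)fluoronitratotantalum(V) bromide

The 2 bromide counter-ions carry a total charge of -2, so each complex ion is 2+.
Ligand charges: 1×2,2'-bipyridine (neutral), 1×nitrato (-1 each), 1×fluoro (-1 each), 1×acetylacetonato (-1 each); total -3. So Ta + (-3) = 2+, giving Ta = +5.
Ligands are named alphabetically: acetylacetonato before bipyridine before fluoro before nitrato.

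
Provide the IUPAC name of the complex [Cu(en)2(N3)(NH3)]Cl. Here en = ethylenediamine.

The 1 chloride counter-ion carries a total charge of -1, so each complex ion is 1+.
Ligand charges: 1×ammine (neutral), 2×ethylenediamine (neutral), 1×azido (-1 each); total -1. So Cu + (-1) = 1+, giving Cu = +2.
Ligands are named alphabetically: ammine before azido before ethylenediamine.

ammineazidobis(ethylenediamine)copper(II) chloride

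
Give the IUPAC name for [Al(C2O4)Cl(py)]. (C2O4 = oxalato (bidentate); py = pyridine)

There is no counter-ion, so the complex is neutral overall.
Ligand charges: 1×oxalato (-2 each), 1×pyridine (neutral), 1×chloro (-1 each); total -3. So Al + (-3) = 0, giving Al = +3.
Ligands are named alphabetically: chloro before oxalato before pyridine.

chlorooxalato(pyridine)aluminium(III)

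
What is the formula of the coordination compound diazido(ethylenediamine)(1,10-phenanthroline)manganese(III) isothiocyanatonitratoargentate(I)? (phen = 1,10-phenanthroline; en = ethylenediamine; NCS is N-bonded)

[Mn(en)(N3)2(phen)][Ag(NCS)(NO3)]

Cation [Mn…]: ligand charges -2, Mn(III) ⇒ ion charge 1+.
Anion [Ag…]: ligand charges -2, Ag(I) ⇒ ion charge 1−.
One 1+ cation balances one 1− anion.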